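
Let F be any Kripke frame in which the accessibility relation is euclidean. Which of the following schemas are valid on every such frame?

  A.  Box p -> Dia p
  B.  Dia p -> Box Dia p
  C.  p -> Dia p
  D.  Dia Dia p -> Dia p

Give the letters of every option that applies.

B

(A) Box p -> Dia p is axiom D, which corresponds to seriality. Such an R need not be serial — not valid.
(B) Dia p -> Box Dia p (axiom 5) characterises the euclidean frames. Every such R is euclidean — valid.
(C) p -> Dia p is the dual of axiom T; it is valid on a frame exactly when R is reflexive. Such an R need not be reflexive, so not valid.
(D) Dia Dia p -> Dia p (the dual of axiom 4) characterises the transitive frames. Such an R need not be transitive — not valid.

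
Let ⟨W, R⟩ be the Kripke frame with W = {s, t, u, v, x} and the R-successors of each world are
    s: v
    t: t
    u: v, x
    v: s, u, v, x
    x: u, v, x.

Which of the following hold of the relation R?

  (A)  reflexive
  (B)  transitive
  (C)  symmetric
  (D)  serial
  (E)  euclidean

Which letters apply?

(A) not reflexive: not s R s.
(B) not transitive: s R v and v R s but not s R s.
(C) symmetric: every R-edge is matched by its reverse.
(D) serial: every world has an R-successor.
(E) not euclidean: v R s and v R u but not s R u.

C, D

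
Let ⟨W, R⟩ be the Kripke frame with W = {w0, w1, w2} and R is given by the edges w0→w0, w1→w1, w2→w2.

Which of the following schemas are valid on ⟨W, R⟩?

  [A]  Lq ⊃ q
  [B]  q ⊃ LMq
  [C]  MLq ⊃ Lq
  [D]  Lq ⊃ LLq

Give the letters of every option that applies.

A, B, C, D

R is reflexive: each world relates to itself.
R is symmetric: every R-edge is matched by its reverse.
R is transitive: R is closed under composition.
R is euclidean: any two R-successors of the same world are R-related.
(A) Lq ⊃ q is axiom T; it is valid on a frame exactly when R is reflexive. R is reflexive, so valid.
(B) q ⊃ LMq is axiom B, which corresponds to symmetry. R is symmetric — valid.
(C) the dual of axiom 5: valid iff R is euclidean. R is euclidean — valid.
(D) Lq ⊃ LLq is axiom 4; it is valid on a frame exactly when R is transitive. R is transitive, so valid.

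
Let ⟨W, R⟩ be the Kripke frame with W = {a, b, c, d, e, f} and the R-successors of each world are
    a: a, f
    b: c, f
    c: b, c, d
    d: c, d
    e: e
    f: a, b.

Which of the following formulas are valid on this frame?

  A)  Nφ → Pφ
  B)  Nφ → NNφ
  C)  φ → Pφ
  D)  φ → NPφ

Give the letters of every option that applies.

R is not reflexive: not b R b.
R is symmetric: every R-edge is matched by its reverse.
R is not transitive: a R f and f R b but not a R b.
R is serial: every world has an R-successor.
(A) Nφ → Pφ is axiom D; it is valid on a frame exactly when R is serial. R is serial, so valid.
(B) Nφ → NNφ (axiom 4) characterises the transitive frames. R is not transitive — not valid.
(C) φ → Pφ is the dual of axiom T, which corresponds to reflexivity. R is not reflexive — not valid.
(D) φ → NPφ is axiom B; it is valid on a frame exactly when R is symmetric. R is symmetric, so valid.

A, D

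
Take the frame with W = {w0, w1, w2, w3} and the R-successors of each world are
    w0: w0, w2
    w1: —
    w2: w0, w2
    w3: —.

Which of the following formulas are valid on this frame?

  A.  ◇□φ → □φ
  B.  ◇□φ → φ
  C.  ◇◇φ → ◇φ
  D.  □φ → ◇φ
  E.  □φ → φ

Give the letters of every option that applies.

R is not reflexive: not w1 R w1.
R is symmetric: every R-edge is matched by its reverse.
R is transitive: R is closed under composition.
R is euclidean: any two R-successors of the same world are R-related.
R is not serial: w1 has no R-successor.
(A) ◇□φ → □φ (the dual of axiom 5) characterises the euclidean frames. R is euclidean — valid.
(B) ◇□φ → φ is the dual of axiom B; it is valid on a frame exactly when R is symmetric. R is symmetric, so valid.
(C) the dual of axiom 4: valid iff R is transitive. R is transitive — valid.
(D) axiom D: valid iff R is serial. R is not serial — not valid.
(E) □φ → φ is axiom T, which corresponds to reflexivity. R is not reflexive — not valid.

A, B, C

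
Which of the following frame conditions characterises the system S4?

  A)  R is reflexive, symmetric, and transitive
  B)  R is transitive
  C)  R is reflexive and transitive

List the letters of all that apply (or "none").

C

(A) this class determines S5, not S4.
(B) this class determines K4, not S4.
(C) S4 is sound and complete for exactly this class.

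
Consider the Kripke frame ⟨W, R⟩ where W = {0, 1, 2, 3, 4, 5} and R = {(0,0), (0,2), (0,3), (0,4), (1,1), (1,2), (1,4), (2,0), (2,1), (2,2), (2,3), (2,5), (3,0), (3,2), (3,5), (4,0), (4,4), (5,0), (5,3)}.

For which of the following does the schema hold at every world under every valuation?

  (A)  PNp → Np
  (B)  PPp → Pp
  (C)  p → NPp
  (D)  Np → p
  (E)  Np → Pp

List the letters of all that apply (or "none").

R is not reflexive: not 3 R 3.
R is not symmetric: 1 R 4 but not 4 R 1.
R is not transitive: 0 R 2 and 2 R 1 but not 0 R 1.
R is not euclidean: 0 R 2 and 0 R 4 but not 2 R 4.
R is serial: every world has an R-successor.
(A) PNp → Np is the dual of axiom 5, which corresponds to the euclidean property. R is not euclidean — not valid.
(B) PPp → Pp is the dual of axiom 4, which corresponds to transitivity. R is not transitive — not valid.
(C) p → NPp is axiom B, which corresponds to symmetry. R is not symmetric — not valid.
(D) Np → p is axiom T; it is valid on a frame exactly when R is reflexive. R is not reflexive, so not valid.
(E) Np → Pp is axiom D, which corresponds to seriality. R is serial — valid.

E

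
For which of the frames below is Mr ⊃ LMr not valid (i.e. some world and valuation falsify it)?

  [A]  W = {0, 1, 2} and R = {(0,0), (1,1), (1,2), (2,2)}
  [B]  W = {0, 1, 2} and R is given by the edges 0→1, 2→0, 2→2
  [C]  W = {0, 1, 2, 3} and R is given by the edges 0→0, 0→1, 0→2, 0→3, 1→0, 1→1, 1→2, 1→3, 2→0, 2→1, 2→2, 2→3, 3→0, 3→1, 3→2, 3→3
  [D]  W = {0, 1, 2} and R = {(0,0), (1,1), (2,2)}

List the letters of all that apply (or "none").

A, B

The schema Mr ⊃ LMr is axiom 5; it is valid on a frame iff R is euclidean.
(A) R is not euclidean (1 R 2 and 1 R 1 but not 2 R 1), so the schema fails here.
(B) R is not euclidean (2 R 0 and 2 R 2 but not 0 R 2), so the schema fails here.
(C) R is euclidean (any two R-successors of the same world are R-related), so the schema is valid here.
(D) R is euclidean (any two R-successors of the same world are R-related), so the schema is valid here.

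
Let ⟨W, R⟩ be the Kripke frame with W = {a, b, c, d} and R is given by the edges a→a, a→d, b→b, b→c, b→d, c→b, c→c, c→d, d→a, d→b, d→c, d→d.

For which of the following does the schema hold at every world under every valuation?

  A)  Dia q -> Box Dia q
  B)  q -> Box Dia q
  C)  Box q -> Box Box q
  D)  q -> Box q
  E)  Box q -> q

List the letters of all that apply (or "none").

R is reflexive: each world relates to itself.
R is symmetric: every R-edge is matched by its reverse.
R is not transitive: a R d and d R b but not a R b.
R is not euclidean: d R a and d R b but not a R b.
R is not a subset of the identity: a R d with a ≠ d.
(A) Dia q -> Box Dia q is axiom 5, which corresponds to the euclidean property. R is not euclidean — not valid.
(B) q -> Box Dia q (axiom B) characterises the symmetric frames. R is symmetric — valid.
(C) Box q -> Box Box q is axiom 4; it is valid on a frame exactly when R is transitive. R is not transitive, so not valid.
(D) q -> Box q is valid only on frames where every R-edge is a self-loop. Here R ⊄ identity — not valid.
(E) Box q -> q is axiom T; it is valid on a frame exactly when R is reflexive. R is reflexive, so valid.

B, E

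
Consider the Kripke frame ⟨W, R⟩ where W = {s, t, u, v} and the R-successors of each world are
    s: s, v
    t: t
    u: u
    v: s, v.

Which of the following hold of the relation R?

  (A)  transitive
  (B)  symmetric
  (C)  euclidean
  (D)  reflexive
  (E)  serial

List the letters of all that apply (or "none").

A, B, C, D, E

(A) transitive: R is closed under composition.
(B) symmetric: every R-edge is matched by its reverse.
(C) euclidean: any two R-successors of the same world are R-related.
(D) reflexive: each world relates to itself.
(E) serial: every world has an R-successor.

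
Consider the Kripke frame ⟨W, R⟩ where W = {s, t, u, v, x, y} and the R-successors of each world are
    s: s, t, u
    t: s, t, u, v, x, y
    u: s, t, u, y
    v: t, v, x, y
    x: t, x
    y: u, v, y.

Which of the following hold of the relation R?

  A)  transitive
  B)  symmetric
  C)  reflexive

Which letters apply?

(A) not transitive: s R t and t R v but not s R v.
(B) not symmetric: t R y but not y R t.
(C) reflexive: each world relates to itself.

C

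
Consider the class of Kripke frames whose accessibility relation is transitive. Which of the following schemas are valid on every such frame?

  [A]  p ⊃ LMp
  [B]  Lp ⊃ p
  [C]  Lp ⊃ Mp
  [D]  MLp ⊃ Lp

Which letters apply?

none

(A) p ⊃ LMp is axiom B; it is valid on a frame exactly when R is symmetric. Such an R need not be symmetric, so not valid.
(B) Lp ⊃ p (axiom T) characterises the reflexive frames. Such an R need not be reflexive — not valid.
(C) Lp ⊃ Mp is axiom D, which corresponds to seriality. Such an R need not be serial — not valid.
(D) MLp ⊃ Lp (the dual of axiom 5) characterises the euclidean frames. Such an R need not be euclidean — not valid.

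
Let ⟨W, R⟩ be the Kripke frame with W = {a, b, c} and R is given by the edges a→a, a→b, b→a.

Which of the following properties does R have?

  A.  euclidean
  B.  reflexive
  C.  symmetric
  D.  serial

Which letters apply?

(A) not euclidean: a R b and a R b but not b R b.
(B) not reflexive: not b R b.
(C) symmetric: every R-edge is matched by its reverse.
(D) not serial: c has no R-successor.

C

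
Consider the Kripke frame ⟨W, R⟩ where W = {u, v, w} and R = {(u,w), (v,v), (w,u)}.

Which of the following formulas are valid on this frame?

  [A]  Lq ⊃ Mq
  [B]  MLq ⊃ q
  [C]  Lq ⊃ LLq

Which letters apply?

R is symmetric: every R-edge is matched by its reverse.
R is not transitive: u R w and w R u but not u R u.
R is serial: every world has an R-successor.
(A) Lq ⊃ Mq (axiom D) characterises the serial frames. R is serial — valid.
(B) MLq ⊃ q is the dual of axiom B; it is valid on a frame exactly when R is symmetric. R is symmetric, so valid.
(C) Lq ⊃ LLq is axiom 4, which corresponds to transitivity. R is not transitive — not valid.

A, B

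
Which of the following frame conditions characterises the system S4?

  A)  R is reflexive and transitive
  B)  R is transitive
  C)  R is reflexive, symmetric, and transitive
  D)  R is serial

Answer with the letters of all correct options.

A

(A) S4 is sound and complete for exactly this class.
(B) this class determines K4, not S4.
(C) this class determines S5, not S4.
(D) this class determines D, not S4.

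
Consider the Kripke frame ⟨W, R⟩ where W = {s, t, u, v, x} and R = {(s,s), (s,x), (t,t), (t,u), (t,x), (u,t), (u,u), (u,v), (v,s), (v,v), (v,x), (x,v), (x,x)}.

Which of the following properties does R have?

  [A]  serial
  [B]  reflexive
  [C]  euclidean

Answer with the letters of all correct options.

A, B

(A) serial: every world has an R-successor.
(B) reflexive: each world relates to itself.
(C) not euclidean: s R x and s R s but not x R s.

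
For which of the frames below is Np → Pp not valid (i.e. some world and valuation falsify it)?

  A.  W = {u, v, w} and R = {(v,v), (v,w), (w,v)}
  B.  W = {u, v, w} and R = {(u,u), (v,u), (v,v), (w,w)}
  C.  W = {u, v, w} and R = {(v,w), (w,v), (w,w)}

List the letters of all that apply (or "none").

The schema Np → Pp is axiom D; it is valid on a frame iff R is serial.
(A) R is not serial (u has no R-successor), so the schema fails here.
(B) R is serial (every world has an R-successor), so the schema is valid here.
(C) R is not serial (u has no R-successor), so the schema fails here.

A, C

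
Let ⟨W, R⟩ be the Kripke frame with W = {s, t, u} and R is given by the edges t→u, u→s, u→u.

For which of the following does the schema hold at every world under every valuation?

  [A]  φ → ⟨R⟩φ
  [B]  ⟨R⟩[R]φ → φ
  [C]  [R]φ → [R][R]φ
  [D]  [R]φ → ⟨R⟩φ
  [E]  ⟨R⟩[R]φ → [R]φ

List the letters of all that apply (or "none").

R is not reflexive: not s R s.
R is not symmetric: t R u but not u R t.
R is not transitive: t R u and u R s but not t R s.
R is not euclidean: u R s and u R u but not s R u.
R is not serial: s has no R-successor.
(A) the dual of axiom T: valid iff R is reflexive. R is not reflexive — not valid.
(B) the dual of axiom B: valid iff R is symmetric. R is not symmetric — not valid.
(C) [R]φ → [R][R]φ is axiom 4, which corresponds to transitivity. R is not transitive — not valid.
(D) axiom D: valid iff R is serial. R is not serial — not valid.
(E) ⟨R⟩[R]φ → [R]φ is the dual of axiom 5; it is valid on a frame exactly when R is euclidean. R is not euclidean, so not valid.

none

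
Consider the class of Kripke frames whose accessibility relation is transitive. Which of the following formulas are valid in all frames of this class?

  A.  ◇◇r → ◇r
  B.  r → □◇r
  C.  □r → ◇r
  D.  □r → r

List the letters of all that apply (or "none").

(A) ◇◇r → ◇r is the dual of axiom 4, which corresponds to transitivity. Every such R is transitive — valid.
(B) axiom B: valid iff R is symmetric. Such an R need not be symmetric — not valid.
(C) axiom D: valid iff R is serial. Such an R need not be serial — not valid.
(D) □r → r (axiom T) characterises the reflexive frames. Such an R need not be reflexive — not valid.

A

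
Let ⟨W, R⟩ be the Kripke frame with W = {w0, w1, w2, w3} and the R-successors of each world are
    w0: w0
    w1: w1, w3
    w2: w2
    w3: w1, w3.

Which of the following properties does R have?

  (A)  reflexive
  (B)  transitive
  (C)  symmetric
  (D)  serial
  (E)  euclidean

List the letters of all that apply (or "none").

(A) reflexive: each world relates to itself.
(B) transitive: R is closed under composition.
(C) symmetric: every R-edge is matched by its reverse.
(D) serial: every world has an R-successor.
(E) euclidean: any two R-successors of the same world are R-related.

A, B, C, D, E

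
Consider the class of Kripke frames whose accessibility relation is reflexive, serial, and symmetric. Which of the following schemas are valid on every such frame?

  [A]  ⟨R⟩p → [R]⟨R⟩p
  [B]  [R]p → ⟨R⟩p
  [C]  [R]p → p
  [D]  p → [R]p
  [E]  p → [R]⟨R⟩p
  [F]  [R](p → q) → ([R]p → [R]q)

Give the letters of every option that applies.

B, C, E, F

(A) axiom 5: valid iff R is euclidean. Such an R need not be euclidean — not valid.
(B) axiom D: valid iff R is serial. Every such R is serial — valid.
(C) [R]p → p is axiom T; it is valid on a frame exactly when R is reflexive. Every such R is reflexive, so valid.
(D) p → [R]p (equivalent to ◇p→p) corresponds to R being a subset of the identity. Such an R need not be a subset of the identity, so not valid.
(E) axiom B: valid iff R is symmetric. Every such R is symmetric — valid.
(F) [R](p → q) → ([R]p → [R]q) is axiom K, valid on every Kripke frame — valid.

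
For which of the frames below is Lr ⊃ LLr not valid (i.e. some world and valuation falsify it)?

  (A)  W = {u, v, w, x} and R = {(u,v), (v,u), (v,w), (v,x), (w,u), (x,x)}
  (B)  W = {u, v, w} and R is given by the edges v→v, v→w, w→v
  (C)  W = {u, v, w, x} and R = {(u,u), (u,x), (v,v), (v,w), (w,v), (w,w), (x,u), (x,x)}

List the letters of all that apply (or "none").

The schema Lr ⊃ LLr is axiom 4; it is valid on a frame iff R is transitive.
(A) R is not transitive (u R v and v R u but not u R u), so the schema fails here.
(B) R is not transitive (w R v and v R w but not w R w), so the schema fails here.
(C) R is transitive (R is closed under composition), so the schema is valid here.

A, B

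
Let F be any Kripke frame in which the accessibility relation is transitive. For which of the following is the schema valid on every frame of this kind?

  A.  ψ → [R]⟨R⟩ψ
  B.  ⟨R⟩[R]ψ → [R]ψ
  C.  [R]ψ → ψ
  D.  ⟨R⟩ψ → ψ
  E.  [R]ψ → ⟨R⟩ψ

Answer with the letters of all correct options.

none

(A) axiom B: valid iff R is symmetric. Such an R need not be symmetric — not valid.
(B) ⟨R⟩[R]ψ → [R]ψ is the dual of axiom 5, which corresponds to the euclidean property. Such an R need not be euclidean — not valid.
(C) [R]ψ → ψ is axiom T; it is valid on a frame exactly when R is reflexive. Such an R need not be reflexive, so not valid.
(D) ⟨R⟩ψ → ψ is valid only on frames where every R-edge is a self-loop. Such an R need not be a subset of the identity — not valid.
(E) [R]ψ → ⟨R⟩ψ is axiom D; it is valid on a frame exactly when R is serial. Such an R need not be serial, so not valid.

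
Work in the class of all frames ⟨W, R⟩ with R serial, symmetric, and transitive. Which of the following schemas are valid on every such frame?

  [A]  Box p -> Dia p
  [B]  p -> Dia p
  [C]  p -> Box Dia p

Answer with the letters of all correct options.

A serial symmetric transitive relation is reflexive (take any v with uRv; symmetry gives vRu and transitivity gives uRu), hence an equivalence relation.
(A) axiom D: valid iff R is serial. Every such R is serial — valid.
(B) p -> Dia p is the dual of axiom T; it is valid on a frame exactly when R is reflexive. Every such R is reflexive, so valid.
(C) p -> Box Dia p (axiom B) characterises the symmetric frames. Every such R is symmetric — valid.

A, B, C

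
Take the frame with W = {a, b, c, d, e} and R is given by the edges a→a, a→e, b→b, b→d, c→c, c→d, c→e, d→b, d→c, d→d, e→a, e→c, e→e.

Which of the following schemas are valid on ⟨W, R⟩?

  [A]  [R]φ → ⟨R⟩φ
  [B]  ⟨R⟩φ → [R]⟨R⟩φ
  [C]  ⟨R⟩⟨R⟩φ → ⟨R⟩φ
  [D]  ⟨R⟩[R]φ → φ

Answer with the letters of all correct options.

R is symmetric: every R-edge is matched by its reverse.
R is not transitive: a R e and e R c but not a R c.
R is not euclidean: c R d and c R e but not d R e.
R is serial: every world has an R-successor.
(A) axiom D: valid iff R is serial. R is serial — valid.
(B) axiom 5: valid iff R is euclidean. R is not euclidean — not valid.
(C) the dual of axiom 4: valid iff R is transitive. R is not transitive — not valid.
(D) ⟨R⟩[R]φ → φ (the dual of axiom B) characterises the symmetric frames. R is symmetric — valid.

A, D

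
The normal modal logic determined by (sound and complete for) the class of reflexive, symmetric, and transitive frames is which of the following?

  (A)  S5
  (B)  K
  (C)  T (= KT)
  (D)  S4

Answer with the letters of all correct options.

(A) S5 is determined by exactly this class.
(B) K is determined by the class of arbitrary frames.
(C) T (= KT) is determined by the class of reflexive frames.
(D) S4 is determined by the class of reflexive and transitive frames.

A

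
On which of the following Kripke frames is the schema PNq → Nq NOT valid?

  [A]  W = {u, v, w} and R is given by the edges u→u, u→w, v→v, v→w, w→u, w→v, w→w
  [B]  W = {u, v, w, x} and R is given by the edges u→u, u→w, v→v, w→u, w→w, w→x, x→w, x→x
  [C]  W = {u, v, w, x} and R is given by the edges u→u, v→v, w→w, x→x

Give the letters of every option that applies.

A, B

The schema PNq → Nq is the dual of axiom 5; it is valid on a frame iff R is euclidean.
(A) R is not euclidean (w R u and w R v but not u R v), so the schema fails here.
(B) R is not euclidean (w R u and w R x but not u R x), so the schema fails here.
(C) R is euclidean (any two R-successors of the same world are R-related), so the schema is valid here.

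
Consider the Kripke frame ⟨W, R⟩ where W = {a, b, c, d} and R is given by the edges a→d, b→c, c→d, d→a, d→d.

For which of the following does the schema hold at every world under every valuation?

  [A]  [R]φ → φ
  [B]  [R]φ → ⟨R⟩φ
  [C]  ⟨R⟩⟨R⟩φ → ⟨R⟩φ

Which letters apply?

B

R is not reflexive: not a R a.
R is not transitive: a R d and d R a but not a R a.
R is serial: every world has an R-successor.
(A) [R]φ → φ is axiom T, which corresponds to reflexivity. R is not reflexive — not valid.
(B) [R]φ → ⟨R⟩φ is axiom D; it is valid on a frame exactly when R is serial. R is serial, so valid.
(C) ⟨R⟩⟨R⟩φ → ⟨R⟩φ is the dual of axiom 4, which corresponds to transitivity. R is not transitive — not valid.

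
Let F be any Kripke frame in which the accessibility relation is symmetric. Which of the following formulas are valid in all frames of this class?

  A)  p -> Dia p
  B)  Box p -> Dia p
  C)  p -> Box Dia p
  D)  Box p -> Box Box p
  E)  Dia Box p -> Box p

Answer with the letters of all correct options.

(A) the dual of axiom T: valid iff R is reflexive. Such an R need not be reflexive — not valid.
(B) Box p -> Dia p is axiom D, which corresponds to seriality. Such an R need not be serial — not valid.
(C) axiom B: valid iff R is symmetric. Every such R is symmetric — valid.
(D) Box p -> Box Box p is axiom 4, which corresponds to transitivity. Such an R need not be transitive — not valid.
(E) the dual of axiom 5: valid iff R is euclidean. Such an R need not be euclidean — not valid.

C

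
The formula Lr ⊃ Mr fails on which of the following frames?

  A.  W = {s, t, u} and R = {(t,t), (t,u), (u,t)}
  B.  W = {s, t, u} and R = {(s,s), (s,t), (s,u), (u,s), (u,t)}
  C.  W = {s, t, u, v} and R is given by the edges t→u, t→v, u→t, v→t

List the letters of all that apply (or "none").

A, B, C

The schema Lr ⊃ Mr is axiom D; it is valid on a frame iff R is serial.
(A) R is not serial (s has no R-successor), so the schema fails here.
(B) R is not serial (t has no R-successor), so the schema fails here.
(C) R is not serial (s has no R-successor), so the schema fails here.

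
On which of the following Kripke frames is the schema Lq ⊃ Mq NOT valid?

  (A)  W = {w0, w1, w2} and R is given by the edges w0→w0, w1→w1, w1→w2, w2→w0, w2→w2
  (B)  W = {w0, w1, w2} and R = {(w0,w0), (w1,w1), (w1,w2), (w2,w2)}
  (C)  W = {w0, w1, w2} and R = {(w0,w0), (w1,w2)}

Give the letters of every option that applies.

C

The schema Lq ⊃ Mq is axiom D; it is valid on a frame iff R is serial.
(A) R is serial (every world has an R-successor), so the schema is valid here.
(B) R is serial (every world has an R-successor), so the schema is valid here.
(C) R is not serial (w2 has no R-successor), so the schema fails here.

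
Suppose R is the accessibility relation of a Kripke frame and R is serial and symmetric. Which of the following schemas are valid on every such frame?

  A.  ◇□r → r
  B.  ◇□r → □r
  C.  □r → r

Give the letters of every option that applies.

(A) ◇□r → r (the dual of axiom B) characterises the symmetric frames. Every such R is symmetric — valid.
(B) ◇□r → □r (the dual of axiom 5) characterises the euclidean frames. Such an R need not be euclidean — not valid.
(C) □r → r is axiom T, which corresponds to reflexivity. Such an R need not be reflexive — not valid.

A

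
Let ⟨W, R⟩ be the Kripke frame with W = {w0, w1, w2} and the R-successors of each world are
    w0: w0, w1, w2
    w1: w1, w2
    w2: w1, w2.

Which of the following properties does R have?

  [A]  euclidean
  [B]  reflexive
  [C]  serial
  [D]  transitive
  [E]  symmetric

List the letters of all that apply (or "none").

(A) not euclidean: w0 R w1 and w0 R w0 but not w1 R w0.
(B) reflexive: each world relates to itself.
(C) serial: every world has an R-successor.
(D) transitive: R is closed under composition.
(E) not symmetric: w0 R w1 but not w1 R w0.

B, C, D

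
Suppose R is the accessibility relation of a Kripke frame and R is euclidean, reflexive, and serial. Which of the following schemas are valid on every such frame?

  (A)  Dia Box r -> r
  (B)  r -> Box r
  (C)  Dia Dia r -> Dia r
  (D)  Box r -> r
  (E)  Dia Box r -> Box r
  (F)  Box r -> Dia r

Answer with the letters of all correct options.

A relation that is euclidean, reflexive, and serial is also symmetric and transitive.
(A) Dia Box r -> r is the dual of axiom B, which corresponds to symmetry. Every such R is symmetric — valid.
(B) r -> Box r is equivalent to ◇p→p; it holds exactly when R ⊆ identity. Such an R need not be a subset of the identity — not valid.
(C) Dia Dia r -> Dia r is the dual of axiom 4; it is valid on a frame exactly when R is transitive. Every such R is transitive, so valid.
(D) Box r -> r (axiom T) characterises the reflexive frames. Every such R is reflexive — valid.
(E) Dia Box r -> Box r (the dual of axiom 5) characterises the euclidean frames. Every such R is euclidean — valid.
(F) Box r -> Dia r (axiom D) characterises the serial frames. Every such R is serial — valid.

A, C, D, E, F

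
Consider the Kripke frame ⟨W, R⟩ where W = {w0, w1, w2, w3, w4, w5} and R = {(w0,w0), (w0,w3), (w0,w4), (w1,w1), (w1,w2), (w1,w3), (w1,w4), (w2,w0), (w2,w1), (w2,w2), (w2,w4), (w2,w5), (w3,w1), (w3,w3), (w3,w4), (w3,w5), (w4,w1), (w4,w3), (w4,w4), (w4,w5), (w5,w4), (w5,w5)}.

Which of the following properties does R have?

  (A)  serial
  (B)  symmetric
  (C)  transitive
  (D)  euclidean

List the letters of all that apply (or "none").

(A) serial: every world has an R-successor.
(B) not symmetric: w0 R w3 but not w3 R w0.
(C) not transitive: w0 R w3 and w3 R w1 but not w0 R w1.
(D) not euclidean: w0 R w3 and w0 R w0 but not w3 R w0.

A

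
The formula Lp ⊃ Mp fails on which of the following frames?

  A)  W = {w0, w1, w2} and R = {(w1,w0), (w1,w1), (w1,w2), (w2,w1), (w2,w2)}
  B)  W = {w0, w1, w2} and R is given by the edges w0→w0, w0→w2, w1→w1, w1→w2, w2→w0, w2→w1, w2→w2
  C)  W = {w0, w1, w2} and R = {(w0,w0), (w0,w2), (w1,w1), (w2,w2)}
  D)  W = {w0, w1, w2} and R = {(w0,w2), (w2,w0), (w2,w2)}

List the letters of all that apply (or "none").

A, D

The schema Lp ⊃ Mp is axiom D; it is valid on a frame iff R is serial.
(A) R is not serial (w0 has no R-successor), so the schema fails here.
(B) R is serial (every world has an R-successor), so the schema is valid here.
(C) R is serial (every world has an R-successor), so the schema is valid here.
(D) R is not serial (w1 has no R-successor), so the schema fails here.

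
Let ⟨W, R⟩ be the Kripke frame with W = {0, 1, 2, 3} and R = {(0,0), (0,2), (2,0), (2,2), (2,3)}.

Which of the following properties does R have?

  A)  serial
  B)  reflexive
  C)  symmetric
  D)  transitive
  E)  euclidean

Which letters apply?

(A) not serial: 1 has no R-successor.
(B) not reflexive: not 1 R 1.
(C) not symmetric: 2 R 3 but not 3 R 2.
(D) not transitive: 0 R 2 and 2 R 3 but not 0 R 3.
(E) not euclidean: 2 R 0 and 2 R 3 but not 0 R 3.

none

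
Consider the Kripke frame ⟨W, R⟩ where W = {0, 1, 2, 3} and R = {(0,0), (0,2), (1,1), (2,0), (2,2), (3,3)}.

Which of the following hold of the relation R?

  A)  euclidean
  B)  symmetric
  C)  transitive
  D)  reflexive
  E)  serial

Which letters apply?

(A) euclidean: any two R-successors of the same world are R-related.
(B) symmetric: every R-edge is matched by its reverse.
(C) transitive: R is closed under composition.
(D) reflexive: each world relates to itself.
(E) serial: every world has an R-successor.

A, B, C, D, E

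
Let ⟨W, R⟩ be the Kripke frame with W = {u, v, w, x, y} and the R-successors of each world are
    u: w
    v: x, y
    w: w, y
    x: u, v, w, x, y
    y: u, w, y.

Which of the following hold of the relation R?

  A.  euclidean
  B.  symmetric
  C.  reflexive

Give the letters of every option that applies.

(A) not euclidean: v R y and v R x but not y R x.
(B) not symmetric: u R w but not w R u.
(C) not reflexive: not u R u.

none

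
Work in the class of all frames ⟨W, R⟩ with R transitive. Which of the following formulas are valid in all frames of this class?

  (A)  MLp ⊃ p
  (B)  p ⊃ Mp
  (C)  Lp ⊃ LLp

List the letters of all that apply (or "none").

C

(A) MLp ⊃ p is the dual of axiom B; it is valid on a frame exactly when R is symmetric. Such an R need not be symmetric, so not valid.
(B) p ⊃ Mp is the dual of axiom T, which corresponds to reflexivity. Such an R need not be reflexive — not valid.
(C) Lp ⊃ LLp is axiom 4; it is valid on a frame exactly when R is transitive. Every such R is transitive, so valid.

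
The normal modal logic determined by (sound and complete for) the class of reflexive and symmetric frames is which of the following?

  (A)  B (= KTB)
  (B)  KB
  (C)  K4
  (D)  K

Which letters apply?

A

(A) B (= KTB) is determined by exactly this class.
(B) KB is determined by the class of symmetric frames.
(C) K4 is determined by the class of transitive frames.
(D) K is determined by the class of arbitrary frames.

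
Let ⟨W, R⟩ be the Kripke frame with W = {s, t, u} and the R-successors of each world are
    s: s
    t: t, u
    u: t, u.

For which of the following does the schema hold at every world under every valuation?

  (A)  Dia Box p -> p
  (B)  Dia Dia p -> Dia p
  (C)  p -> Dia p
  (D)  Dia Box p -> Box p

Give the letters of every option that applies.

A, B, C, D

R is reflexive: each world relates to itself.
R is symmetric: every R-edge is matched by its reverse.
R is transitive: R is closed under composition.
R is euclidean: any two R-successors of the same world are R-related.
(A) the dual of axiom B: valid iff R is symmetric. R is symmetric — valid.
(B) Dia Dia p -> Dia p (the dual of axiom 4) characterises the transitive frames. R is transitive — valid.
(C) the dual of axiom T: valid iff R is reflexive. R is reflexive — valid.
(D) the dual of axiom 5: valid iff R is euclidean. R is euclidean — valid.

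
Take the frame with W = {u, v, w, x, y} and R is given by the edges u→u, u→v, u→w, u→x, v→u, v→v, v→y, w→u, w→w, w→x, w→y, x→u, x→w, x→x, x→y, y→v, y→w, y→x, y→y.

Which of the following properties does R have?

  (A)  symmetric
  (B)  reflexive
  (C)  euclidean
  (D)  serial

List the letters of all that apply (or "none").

(A) symmetric: every R-edge is matched by its reverse.
(B) reflexive: each world relates to itself.
(C) not euclidean: u R v and u R w but not v R w.
(D) serial: every world has an R-successor.

A, B, D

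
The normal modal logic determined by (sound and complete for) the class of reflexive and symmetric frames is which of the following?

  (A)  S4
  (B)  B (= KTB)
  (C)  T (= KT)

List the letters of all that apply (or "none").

(A) S4 is determined by the class of reflexive and transitive frames.
(B) B (= KTB) is determined by exactly this class.
(C) T (= KT) is determined by the class of reflexive frames.

B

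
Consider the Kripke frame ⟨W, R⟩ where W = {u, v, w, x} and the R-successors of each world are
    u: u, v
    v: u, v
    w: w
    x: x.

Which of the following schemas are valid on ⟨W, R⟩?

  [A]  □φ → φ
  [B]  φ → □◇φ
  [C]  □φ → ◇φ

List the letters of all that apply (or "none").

R is reflexive: each world relates to itself.
R is symmetric: every R-edge is matched by its reverse.
R is serial: every world has an R-successor.
(A) □φ → φ is axiom T; it is valid on a frame exactly when R is reflexive. R is reflexive, so valid.
(B) φ → □◇φ is axiom B, which corresponds to symmetry. R is symmetric — valid.
(C) □φ → ◇φ (axiom D) characterises the serial frames. R is serial — valid.

A, B, C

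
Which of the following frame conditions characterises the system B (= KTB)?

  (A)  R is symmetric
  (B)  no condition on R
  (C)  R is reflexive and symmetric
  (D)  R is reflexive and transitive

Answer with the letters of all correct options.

(A) this class determines KB, not B (= KTB).
(B) this class determines K, not B (= KTB).
(C) B (= KTB) is sound and complete for exactly this class.
(D) this class determines S4, not B (= KTB).

C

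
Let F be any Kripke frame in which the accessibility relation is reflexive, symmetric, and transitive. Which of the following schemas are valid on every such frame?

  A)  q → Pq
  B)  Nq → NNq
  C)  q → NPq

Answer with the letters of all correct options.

A, B, C

A relation that is reflexive, symmetric, and transitive is also euclidean and serial.
(A) the dual of axiom T: valid iff R is reflexive. Every such R is reflexive — valid.
(B) Nq → NNq (axiom 4) characterises the transitive frames. Every such R is transitive — valid.
(C) q → NPq is axiom B, which corresponds to symmetry. Every such R is symmetric — valid.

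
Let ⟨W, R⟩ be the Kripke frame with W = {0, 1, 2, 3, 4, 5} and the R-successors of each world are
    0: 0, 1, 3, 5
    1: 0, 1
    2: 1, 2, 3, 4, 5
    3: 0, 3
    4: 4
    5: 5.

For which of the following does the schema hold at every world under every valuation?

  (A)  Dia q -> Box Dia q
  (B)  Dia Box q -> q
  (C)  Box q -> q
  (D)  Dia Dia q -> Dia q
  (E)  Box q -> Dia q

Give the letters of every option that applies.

R is reflexive: each world relates to itself.
R is not symmetric: 0 R 5 but not 5 R 0.
R is not transitive: 1 R 0 and 0 R 3 but not 1 R 3.
R is not euclidean: 0 R 1 and 0 R 3 but not 1 R 3.
R is serial: every world has an R-successor.
(A) axiom 5: valid iff R is euclidean. R is not euclidean — not valid.
(B) Dia Box q -> q is the dual of axiom B, which corresponds to symmetry. R is not symmetric — not valid.
(C) axiom T: valid iff R is reflexive. R is reflexive — valid.
(D) Dia Dia q -> Dia q is the dual of axiom 4, which corresponds to transitivity. R is not transitive — not valid.
(E) axiom D: valid iff R is serial. R is serial — valid.

C, E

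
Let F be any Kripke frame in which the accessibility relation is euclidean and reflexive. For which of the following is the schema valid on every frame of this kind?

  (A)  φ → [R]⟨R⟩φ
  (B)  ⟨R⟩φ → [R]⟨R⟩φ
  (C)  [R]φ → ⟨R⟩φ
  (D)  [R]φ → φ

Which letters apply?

A reflexive euclidean relation is also symmetric (from wRw and wRv the euclidean condition gives vRw) and hence transitive; it is an equivalence relation.
(A) φ → [R]⟨R⟩φ is axiom B; it is valid on a frame exactly when R is symmetric. Every such R is symmetric, so valid.
(B) ⟨R⟩φ → [R]⟨R⟩φ (axiom 5) characterises the euclidean frames. Every such R is euclidean — valid.
(C) axiom D: valid iff R is serial. Every such R is serial — valid.
(D) axiom T: valid iff R is reflexive. Every such R is reflexive — valid.

A, B, C, D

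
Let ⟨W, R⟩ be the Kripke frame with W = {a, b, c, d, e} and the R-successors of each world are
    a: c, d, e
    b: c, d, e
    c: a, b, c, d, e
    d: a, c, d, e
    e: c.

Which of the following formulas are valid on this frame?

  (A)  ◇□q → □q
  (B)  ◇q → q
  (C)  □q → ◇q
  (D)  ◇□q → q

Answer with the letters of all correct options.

R is not symmetric: a R e but not e R a.
R is not euclidean: a R e and a R d but not e R d.
R is serial: every world has an R-successor.
R is not a subset of the identity: a R c with a ≠ c.
(A) the dual of axiom 5: valid iff R is euclidean. R is not euclidean — not valid.
(B) ◇q → q (the converse of T) corresponds to R being a subset of the identity. Here R ⊄ identity, so not valid.
(C) axiom D: valid iff R is serial. R is serial — valid.
(D) ◇□q → q is the dual of axiom B, which corresponds to symmetry. R is not symmetric — not valid.

C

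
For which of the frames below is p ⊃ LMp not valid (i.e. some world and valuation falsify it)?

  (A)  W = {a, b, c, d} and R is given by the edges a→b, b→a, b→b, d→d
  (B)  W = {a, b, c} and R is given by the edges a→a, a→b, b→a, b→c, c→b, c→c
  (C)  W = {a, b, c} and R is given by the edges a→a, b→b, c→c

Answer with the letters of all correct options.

none

The schema p ⊃ LMp is axiom B; it is valid on a frame iff R is symmetric.
(A) R is symmetric (every R-edge is matched by its reverse), so the schema is valid here.
(B) R is symmetric (every R-edge is matched by its reverse), so the schema is valid here.
(C) R is symmetric (every R-edge is matched by its reverse), so the schema is valid here.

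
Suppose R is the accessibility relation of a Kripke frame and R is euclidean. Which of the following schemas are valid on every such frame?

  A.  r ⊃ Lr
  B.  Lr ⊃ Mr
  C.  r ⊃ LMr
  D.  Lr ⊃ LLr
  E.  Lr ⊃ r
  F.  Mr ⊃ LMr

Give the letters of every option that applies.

(A) r ⊃ Lr (equivalent to ◇p→p) corresponds to R being a subset of the identity. Such an R need not be a subset of the identity, so not valid.
(B) Lr ⊃ Mr is axiom D, which corresponds to seriality. Such an R need not be serial — not valid.
(C) r ⊃ LMr is axiom B; it is valid on a frame exactly when R is symmetric. Such an R need not be symmetric, so not valid.
(D) axiom 4: valid iff R is transitive. Such an R need not be transitive — not valid.
(E) Lr ⊃ r (axiom T) characterises the reflexive frames. Such an R need not be reflexive — not valid.
(F) Mr ⊃ LMr is axiom 5; it is valid on a frame exactly when R is euclidean. Every such R is euclidean, so valid.

F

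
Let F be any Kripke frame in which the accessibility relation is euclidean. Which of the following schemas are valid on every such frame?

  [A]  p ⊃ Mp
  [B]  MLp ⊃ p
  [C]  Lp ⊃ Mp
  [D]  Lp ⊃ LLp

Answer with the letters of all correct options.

none

(A) p ⊃ Mp (the dual of axiom T) characterises the reflexive frames. Such an R need not be reflexive — not valid.
(B) the dual of axiom B: valid iff R is symmetric. Such an R need not be symmetric — not valid.
(C) Lp ⊃ Mp is axiom D; it is valid on a frame exactly when R is serial. Such an R need not be serial, so not valid.
(D) Lp ⊃ LLp (axiom 4) characterises the transitive frames. Such an R need not be transitive — not valid.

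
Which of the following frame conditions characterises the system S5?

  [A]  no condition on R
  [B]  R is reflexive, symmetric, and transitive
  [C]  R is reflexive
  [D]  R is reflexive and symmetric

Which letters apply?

B

(A) this class determines K, not S5.
(B) S5 is sound and complete for exactly this class.
(C) this class determines T (= KT), not S5.
(D) this class determines B (= KTB), not S5.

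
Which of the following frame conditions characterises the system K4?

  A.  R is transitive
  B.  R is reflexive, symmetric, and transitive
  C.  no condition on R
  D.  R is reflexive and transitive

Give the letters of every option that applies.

(A) K4 is sound and complete for exactly this class.
(B) this class determines S5, not K4.
(C) this class determines K, not K4.
(D) this class determines S4, not K4.

A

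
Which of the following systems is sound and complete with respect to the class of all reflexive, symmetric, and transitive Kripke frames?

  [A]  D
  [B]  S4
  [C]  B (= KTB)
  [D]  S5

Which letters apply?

D

(A) D is determined by the class of serial frames.
(B) S4 is determined by the class of reflexive and transitive frames.
(C) B (= KTB) is determined by the class of reflexive and symmetric frames.
(D) S5 is determined by exactly this class.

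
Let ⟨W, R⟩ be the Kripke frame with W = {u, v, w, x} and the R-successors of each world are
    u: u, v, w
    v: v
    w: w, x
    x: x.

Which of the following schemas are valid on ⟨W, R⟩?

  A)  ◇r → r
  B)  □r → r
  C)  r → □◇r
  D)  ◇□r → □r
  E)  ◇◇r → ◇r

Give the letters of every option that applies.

R is reflexive: each world relates to itself.
R is not symmetric: u R v but not v R u.
R is not transitive: u R w and w R x but not u R x.
R is not euclidean: u R v and u R u but not v R u.
R is not a subset of the identity: u R v with u ≠ v.
(A) ◇r → r (the converse of T) corresponds to R being a subset of the identity. Here R ⊄ identity, so not valid.
(B) □r → r is axiom T, which corresponds to reflexivity. R is reflexive — valid.
(C) axiom B: valid iff R is symmetric. R is not symmetric — not valid.
(D) the dual of axiom 5: valid iff R is euclidean. R is not euclidean — not valid.
(E) ◇◇r → ◇r (the dual of axiom 4) characterises the transitive frames. R is not transitive — not valid.

B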